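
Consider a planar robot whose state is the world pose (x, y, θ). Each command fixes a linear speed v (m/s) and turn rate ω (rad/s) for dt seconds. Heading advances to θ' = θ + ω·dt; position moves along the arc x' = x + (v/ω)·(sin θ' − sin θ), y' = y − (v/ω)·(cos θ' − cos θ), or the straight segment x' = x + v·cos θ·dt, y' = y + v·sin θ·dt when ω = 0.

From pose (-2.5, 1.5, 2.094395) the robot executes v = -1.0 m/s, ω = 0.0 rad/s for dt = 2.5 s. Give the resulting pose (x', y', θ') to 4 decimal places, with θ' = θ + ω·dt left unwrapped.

(-1.2500, -0.6651, 2.0944)

θ' = 2.0944 + 0.0·2.5 = 2.0944
ω = 0 → straight: x' = -2.5 + -1.0·cos(2.0944)·2.5 = -1.2500
y' = 1.5 + -1.0·sin(2.0944)·2.5 = -0.6651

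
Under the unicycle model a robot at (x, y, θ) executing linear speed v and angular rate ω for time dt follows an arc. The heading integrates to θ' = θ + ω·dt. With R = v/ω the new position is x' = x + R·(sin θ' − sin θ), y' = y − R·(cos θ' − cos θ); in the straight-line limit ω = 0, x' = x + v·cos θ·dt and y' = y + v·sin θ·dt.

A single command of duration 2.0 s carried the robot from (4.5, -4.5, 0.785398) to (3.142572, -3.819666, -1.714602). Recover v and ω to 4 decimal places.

Δθ = -1.714602 − 0.785398 = -2.500000
ω = Δθ/dt = -2.500000/2.0 = -1.2500
R = Δx/(sin θ' − sin θ) = 0.8000
v = R·ω = 0.8000·-1.2500 = -1.0000

v = -1.0000, ω = -1.2500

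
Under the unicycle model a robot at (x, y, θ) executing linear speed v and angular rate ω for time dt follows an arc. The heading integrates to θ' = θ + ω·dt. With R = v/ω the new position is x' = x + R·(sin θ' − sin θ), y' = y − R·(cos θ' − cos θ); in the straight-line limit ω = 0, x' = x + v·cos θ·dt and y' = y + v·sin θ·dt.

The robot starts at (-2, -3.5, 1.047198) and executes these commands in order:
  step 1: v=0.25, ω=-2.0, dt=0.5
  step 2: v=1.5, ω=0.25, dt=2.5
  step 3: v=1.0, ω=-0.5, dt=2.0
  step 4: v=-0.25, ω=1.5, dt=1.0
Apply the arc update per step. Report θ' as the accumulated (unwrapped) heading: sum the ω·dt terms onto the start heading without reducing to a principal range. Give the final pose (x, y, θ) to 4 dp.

step 1: θ'=0.0472 (R=-0.1250) → pose (-1.8976, -3.4376, 0.0472)
step 2: θ'=0.6722 (R=6.0000) → pose (1.5555, -2.1390, 0.6722)
step 3: θ'=-0.3278 (R=-2.0000) → pose (3.4449, -1.8105, -0.3278)
step 4: θ'=1.1722 (R=-0.1667) → pose (3.2376, -1.9036, 1.1722)

(3.2376, -1.9036, 1.1722)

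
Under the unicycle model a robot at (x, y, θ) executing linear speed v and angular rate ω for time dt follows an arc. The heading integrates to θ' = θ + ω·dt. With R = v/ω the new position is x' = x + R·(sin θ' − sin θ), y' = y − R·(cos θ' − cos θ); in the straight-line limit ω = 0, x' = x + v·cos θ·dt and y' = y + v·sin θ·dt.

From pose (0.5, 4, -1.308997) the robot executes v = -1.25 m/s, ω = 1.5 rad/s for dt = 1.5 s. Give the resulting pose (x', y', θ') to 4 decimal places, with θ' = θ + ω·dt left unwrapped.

θ' = -1.3090 + 1.5·1.5 = 0.9410
R = v/ω = -1.25/1.5 = -0.8333
x' = 0.5 + -0.8333·(sin 0.9410 − sin -1.3090) = -0.9784
y' = 4 − -0.8333·(cos 0.9410 − cos -1.3090) = 4.2751

(-0.9784, 4.2751, 0.9410)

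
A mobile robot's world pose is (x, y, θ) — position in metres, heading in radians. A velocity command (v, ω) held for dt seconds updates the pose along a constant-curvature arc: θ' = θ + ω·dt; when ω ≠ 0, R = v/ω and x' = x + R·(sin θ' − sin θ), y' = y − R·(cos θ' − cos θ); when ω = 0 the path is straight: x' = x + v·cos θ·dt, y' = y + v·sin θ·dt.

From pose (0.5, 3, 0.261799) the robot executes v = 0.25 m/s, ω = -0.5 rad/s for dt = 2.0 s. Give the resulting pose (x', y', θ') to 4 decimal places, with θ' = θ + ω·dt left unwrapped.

(0.9659, 2.8869, -0.7382)

θ' = 0.2618 + -0.5·2.0 = -0.7382
R = v/ω = 0.25/-0.5 = -0.5000
x' = 0.5 + -0.5000·(sin -0.7382 − sin 0.2618) = 0.9659
y' = 3 − -0.5000·(cos -0.7382 − cos 0.2618) = 2.8869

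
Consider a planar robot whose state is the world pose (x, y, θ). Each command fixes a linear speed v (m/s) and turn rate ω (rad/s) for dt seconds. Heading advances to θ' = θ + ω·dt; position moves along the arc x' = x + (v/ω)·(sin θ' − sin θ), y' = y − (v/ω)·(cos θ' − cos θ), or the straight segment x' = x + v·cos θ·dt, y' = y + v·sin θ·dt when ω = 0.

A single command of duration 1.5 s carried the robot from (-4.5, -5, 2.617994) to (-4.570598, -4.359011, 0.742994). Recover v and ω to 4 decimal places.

v = 0.5000, ω = -1.2500

Δθ = 0.742994 − 2.617994 = -1.875000
ω = Δθ/dt = -1.875000/1.5 = -1.2500
R = −Δy/(cos θ' − cos θ) = -0.4000
v = R·ω = -0.4000·-1.2500 = 0.5000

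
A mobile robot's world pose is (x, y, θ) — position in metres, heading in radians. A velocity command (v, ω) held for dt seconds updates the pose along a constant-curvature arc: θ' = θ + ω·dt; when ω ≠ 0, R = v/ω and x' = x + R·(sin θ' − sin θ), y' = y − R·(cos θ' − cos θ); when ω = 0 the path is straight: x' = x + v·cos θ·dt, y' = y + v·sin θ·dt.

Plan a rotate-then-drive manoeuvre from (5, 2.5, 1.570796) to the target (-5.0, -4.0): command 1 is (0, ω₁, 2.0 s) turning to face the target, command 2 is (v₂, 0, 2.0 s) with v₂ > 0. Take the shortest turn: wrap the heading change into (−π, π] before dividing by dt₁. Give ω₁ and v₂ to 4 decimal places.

heading to target = atan2(-4−2.5, -5−5) = -2.5652
Δθ = wrap(-2.5652 − 1.5708) = 2.1472; ω₁ = Δθ/dt₁ = 1.0736
distance = √((-5−5)² + (-4−2.5)²) = 11.9269; v₂ = distance/dt₂ = 5.9634

ω₁ = 1.0736, v₂ = 5.9634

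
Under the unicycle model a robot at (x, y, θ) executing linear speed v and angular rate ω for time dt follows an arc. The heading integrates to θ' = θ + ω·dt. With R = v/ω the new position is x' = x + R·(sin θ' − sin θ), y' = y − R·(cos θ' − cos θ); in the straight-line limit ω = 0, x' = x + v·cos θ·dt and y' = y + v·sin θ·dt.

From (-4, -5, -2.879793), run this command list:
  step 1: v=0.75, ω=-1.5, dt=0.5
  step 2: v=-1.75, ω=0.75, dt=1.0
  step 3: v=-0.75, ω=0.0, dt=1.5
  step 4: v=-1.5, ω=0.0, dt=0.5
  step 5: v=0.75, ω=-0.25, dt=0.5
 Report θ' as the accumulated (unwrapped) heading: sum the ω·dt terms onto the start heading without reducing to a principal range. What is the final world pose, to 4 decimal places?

step 1: θ'=-3.6298 (R=-0.5000) → pose (-4.3639, -4.9586, -3.6298)
step 2: θ'=-2.8798 (R=-2.3333) → pose (-2.6656, -5.1517, -2.8798)
step 3: θ'=-2.8798 (straight) → pose (-1.5789, -4.8605, -2.8798)
step 4: θ'=-2.8798 (straight) → pose (-0.8545, -4.6664, -2.8798)
step 5: θ'=-3.0048 (R=-3.0000) → pose (-1.2218, -4.7406, -3.0048)

(-1.2218, -4.7406, -3.0048)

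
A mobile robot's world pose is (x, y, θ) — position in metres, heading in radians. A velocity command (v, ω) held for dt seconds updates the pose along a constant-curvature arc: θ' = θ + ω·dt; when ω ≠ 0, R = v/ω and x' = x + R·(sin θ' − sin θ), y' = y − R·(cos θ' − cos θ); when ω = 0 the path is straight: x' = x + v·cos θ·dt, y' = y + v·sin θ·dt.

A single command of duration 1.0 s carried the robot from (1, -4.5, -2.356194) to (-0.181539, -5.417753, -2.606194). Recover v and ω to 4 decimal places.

v = 1.5000, ω = -0.2500

Δθ = -2.606194 − -2.356194 = -0.250000
ω = Δθ/dt = -0.250000/1.0 = -0.2500
R = Δx/(sin θ' − sin θ) = -6.0000
v = R·ω = -6.0000·-0.2500 = 1.5000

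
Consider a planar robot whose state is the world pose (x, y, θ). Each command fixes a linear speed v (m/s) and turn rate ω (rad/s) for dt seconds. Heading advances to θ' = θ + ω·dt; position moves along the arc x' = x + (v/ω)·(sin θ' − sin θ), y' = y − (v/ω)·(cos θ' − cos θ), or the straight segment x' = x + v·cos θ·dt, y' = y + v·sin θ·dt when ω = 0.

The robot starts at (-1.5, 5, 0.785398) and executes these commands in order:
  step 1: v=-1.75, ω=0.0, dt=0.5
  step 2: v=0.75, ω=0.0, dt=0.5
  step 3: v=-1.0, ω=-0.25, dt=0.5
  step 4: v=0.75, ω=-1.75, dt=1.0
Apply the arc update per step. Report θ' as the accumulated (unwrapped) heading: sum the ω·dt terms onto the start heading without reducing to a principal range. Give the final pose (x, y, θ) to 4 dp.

step 1: θ'=0.7854 (straight) → pose (-2.1187, 4.3813, 0.7854)
step 2: θ'=0.7854 (straight) → pose (-1.8536, 4.6464, 0.7854)
step 3: θ'=0.6604 (R=4.0000) → pose (-2.2283, 4.3159, 0.6604)
step 4: θ'=-1.0896 (R=-0.4286) → pose (-1.5855, 4.1758, -1.0896)

(-1.5855, 4.1758, -1.0896)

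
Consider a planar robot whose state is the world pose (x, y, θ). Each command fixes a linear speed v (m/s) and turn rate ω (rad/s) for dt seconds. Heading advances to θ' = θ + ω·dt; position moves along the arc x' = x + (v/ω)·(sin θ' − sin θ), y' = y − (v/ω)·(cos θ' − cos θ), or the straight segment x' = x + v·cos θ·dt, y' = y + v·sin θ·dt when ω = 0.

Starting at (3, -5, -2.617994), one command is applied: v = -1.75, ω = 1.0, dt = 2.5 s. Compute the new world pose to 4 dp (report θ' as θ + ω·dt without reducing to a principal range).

(2.3310, -1.7466, -0.1180)

θ' = -2.6180 + 1.0·2.5 = -0.1180
R = v/ω = -1.75/1.0 = -1.7500
x' = 3 + -1.7500·(sin -0.1180 − sin -2.6180) = 2.3310
y' = -5 − -1.7500·(cos -0.1180 − cos -2.6180) = -1.7466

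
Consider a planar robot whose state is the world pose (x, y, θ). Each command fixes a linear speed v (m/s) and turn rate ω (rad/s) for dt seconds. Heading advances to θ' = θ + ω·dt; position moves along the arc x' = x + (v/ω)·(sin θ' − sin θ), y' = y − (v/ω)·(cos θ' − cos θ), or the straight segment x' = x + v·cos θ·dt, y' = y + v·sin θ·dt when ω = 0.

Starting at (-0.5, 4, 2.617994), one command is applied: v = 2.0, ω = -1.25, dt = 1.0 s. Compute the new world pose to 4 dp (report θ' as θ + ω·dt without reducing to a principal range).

θ' = 2.6180 + -1.25·1.0 = 1.3680
R = v/ω = 2.0/-1.25 = -1.6000
x' = -0.5 + -1.6000·(sin 1.3680 − sin 2.6180) = -1.2672
y' = 4 − -1.6000·(cos 1.3680 − cos 2.6180) = 5.7079

(-1.2672, 5.7079, 1.3680)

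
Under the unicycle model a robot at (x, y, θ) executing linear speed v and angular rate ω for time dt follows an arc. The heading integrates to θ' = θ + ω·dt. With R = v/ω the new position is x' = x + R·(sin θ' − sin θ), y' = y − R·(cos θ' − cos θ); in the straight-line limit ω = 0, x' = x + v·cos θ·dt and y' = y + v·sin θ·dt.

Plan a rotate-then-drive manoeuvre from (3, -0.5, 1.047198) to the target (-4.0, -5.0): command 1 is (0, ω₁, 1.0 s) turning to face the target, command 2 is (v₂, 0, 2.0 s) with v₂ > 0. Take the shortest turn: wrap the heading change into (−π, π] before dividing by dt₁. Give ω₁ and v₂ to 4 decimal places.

heading to target = atan2(-5−-0.5, -4−3) = -2.5703
Δθ = wrap(-2.5703 − 1.0472) = 2.6657; ω₁ = Δθ/dt₁ = 2.6657
distance = √((-4−3)² + (-5−-0.5)²) = 8.3217; v₂ = distance/dt₂ = 4.1608

ω₁ = 2.6657, v₂ = 4.1608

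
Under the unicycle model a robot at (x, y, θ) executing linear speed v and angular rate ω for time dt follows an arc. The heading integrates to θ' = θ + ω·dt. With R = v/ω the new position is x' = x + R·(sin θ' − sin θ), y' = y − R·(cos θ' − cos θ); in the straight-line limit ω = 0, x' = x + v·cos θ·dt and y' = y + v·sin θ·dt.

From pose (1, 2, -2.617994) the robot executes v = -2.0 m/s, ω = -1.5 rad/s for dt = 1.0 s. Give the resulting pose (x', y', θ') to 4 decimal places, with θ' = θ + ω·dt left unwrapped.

(2.7713, 1.5920, -4.1180)

θ' = -2.6180 + -1.5·1.0 = -4.1180
R = v/ω = -2.0/-1.5 = 1.3333
x' = 1 + 1.3333·(sin -4.1180 − sin -2.6180) = 2.7713
y' = 2 − 1.3333·(cos -4.1180 − cos -2.6180) = 1.5920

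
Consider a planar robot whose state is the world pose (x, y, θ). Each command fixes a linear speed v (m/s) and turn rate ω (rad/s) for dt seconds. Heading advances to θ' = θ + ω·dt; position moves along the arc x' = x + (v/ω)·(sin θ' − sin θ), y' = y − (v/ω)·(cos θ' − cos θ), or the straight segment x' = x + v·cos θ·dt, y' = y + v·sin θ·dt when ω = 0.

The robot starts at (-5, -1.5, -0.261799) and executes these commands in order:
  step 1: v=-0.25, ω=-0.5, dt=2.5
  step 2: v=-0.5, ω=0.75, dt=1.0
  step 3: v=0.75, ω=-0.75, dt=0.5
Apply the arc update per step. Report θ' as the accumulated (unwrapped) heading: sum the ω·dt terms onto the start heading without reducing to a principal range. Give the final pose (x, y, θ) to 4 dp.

(-5.3580, -0.9065, -1.1368)

step 1: θ'=-1.5118 (R=0.5000) → pose (-5.3697, -1.0465, -1.5118)
step 2: θ'=-0.7618 (R=-0.6667) → pose (-5.5751, -0.6034, -0.7618)
step 3: θ'=-1.1368 (R=-1.0000) → pose (-5.3580, -0.9065, -1.1368)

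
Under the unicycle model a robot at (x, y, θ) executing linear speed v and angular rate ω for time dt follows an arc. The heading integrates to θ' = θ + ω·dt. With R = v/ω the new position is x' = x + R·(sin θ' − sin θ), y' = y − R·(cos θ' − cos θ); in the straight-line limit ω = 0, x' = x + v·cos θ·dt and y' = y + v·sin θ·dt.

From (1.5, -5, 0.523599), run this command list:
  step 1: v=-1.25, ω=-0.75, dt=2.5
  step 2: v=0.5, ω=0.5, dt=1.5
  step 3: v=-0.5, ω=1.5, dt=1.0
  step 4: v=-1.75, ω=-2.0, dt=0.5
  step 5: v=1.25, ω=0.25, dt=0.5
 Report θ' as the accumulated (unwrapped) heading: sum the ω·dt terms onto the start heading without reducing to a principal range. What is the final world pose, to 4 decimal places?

step 1: θ'=-1.3514 (R=1.6667) → pose (-0.9600, -3.9194, -1.3514)
step 2: θ'=-0.6014 (R=1.0000) → pose (-0.5498, -4.5263, -0.6014)
step 3: θ'=0.8986 (R=-0.3333) → pose (-0.9992, -4.5935, 0.8986)
step 4: θ'=-0.1014 (R=0.8750) → pose (-1.7725, -4.9192, -0.1014)
step 5: θ'=0.0236 (R=5.0000) → pose (-1.1483, -4.9435, 0.0236)

(-1.1483, -4.9435, 0.0236)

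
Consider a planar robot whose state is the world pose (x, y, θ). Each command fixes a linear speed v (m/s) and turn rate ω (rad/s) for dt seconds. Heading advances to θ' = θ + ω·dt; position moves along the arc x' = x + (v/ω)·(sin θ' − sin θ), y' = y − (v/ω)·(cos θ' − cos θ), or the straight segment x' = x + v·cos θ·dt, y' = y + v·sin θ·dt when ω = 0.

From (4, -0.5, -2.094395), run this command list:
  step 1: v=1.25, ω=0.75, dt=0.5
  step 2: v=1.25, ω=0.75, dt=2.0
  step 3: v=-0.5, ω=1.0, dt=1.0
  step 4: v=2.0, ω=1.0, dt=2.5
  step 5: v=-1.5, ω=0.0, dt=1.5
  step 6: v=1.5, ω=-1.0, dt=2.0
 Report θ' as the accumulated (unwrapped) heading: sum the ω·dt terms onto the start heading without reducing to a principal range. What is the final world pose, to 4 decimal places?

(3.5186, 2.5354, 1.2806)

step 1: θ'=-1.7194 (R=1.6667) → pose (3.7951, -1.0866, -1.7194)
step 2: θ'=-0.2194 (R=1.6667) → pose (5.0806, -2.9600, -0.2194)
step 3: θ'=0.7806 (R=-0.5000) → pose (4.6200, -3.0928, 0.7806)
step 4: θ'=3.2806 (R=2.0000) → pose (2.9354, 0.3089, 3.2806)
step 5: θ'=3.2806 (straight) → pose (5.1637, 0.6206, 3.2806)
step 6: θ'=1.2806 (R=-1.5000) → pose (3.5186, 2.5354, 1.2806)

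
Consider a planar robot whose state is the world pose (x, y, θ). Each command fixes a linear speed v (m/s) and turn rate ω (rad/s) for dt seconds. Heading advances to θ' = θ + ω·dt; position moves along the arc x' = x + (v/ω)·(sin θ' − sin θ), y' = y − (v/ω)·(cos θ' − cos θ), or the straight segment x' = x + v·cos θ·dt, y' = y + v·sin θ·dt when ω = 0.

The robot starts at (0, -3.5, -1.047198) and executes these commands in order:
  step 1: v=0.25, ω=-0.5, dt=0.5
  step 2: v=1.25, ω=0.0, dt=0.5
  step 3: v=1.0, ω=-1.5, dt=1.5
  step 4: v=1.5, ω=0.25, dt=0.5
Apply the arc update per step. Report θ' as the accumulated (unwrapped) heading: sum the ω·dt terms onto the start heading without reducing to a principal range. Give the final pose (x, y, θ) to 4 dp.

step 1: θ'=-1.2972 (R=-0.5000) → pose (0.0484, -3.6149, -1.2972)
step 2: θ'=-1.2972 (straight) → pose (0.2173, -4.2167, -1.2972)
step 3: θ'=-3.5472 (R=-0.6667) → pose (-0.6877, -5.0094, -3.5472)
step 4: θ'=-3.4222 (R=6.0000) → pose (-1.3935, -4.7572, -3.4222)

(-1.3935, -4.7572, -3.4222)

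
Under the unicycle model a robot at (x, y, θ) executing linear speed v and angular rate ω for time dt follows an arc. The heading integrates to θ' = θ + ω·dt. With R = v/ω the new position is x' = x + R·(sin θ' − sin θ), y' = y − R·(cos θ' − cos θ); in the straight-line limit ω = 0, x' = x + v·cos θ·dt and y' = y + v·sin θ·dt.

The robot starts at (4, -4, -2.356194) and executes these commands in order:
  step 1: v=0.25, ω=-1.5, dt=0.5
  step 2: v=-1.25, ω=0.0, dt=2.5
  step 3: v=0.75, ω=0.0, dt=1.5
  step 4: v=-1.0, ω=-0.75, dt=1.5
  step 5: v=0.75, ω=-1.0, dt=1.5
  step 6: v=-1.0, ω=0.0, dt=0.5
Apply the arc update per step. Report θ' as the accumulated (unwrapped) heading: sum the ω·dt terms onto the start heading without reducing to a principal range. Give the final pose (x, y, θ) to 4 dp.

(6.9617, -3.9698, -5.7312)

step 1: θ'=-3.1062 (R=-0.1667) → pose (3.8880, -4.0487, -3.1062)
step 2: θ'=-3.1062 (straight) → pose (7.0111, -3.9381, -3.1062)
step 3: θ'=-3.1062 (straight) → pose (5.8868, -3.9779, -3.1062)
step 4: θ'=-4.2312 (R=1.3333) → pose (7.1159, -4.6933, -4.2312)
step 5: θ'=-5.7312 (R=-0.7500) → pose (7.3875, -3.7076, -5.7312)
step 6: θ'=-5.7312 (straight) → pose (6.9617, -3.9698, -5.7312)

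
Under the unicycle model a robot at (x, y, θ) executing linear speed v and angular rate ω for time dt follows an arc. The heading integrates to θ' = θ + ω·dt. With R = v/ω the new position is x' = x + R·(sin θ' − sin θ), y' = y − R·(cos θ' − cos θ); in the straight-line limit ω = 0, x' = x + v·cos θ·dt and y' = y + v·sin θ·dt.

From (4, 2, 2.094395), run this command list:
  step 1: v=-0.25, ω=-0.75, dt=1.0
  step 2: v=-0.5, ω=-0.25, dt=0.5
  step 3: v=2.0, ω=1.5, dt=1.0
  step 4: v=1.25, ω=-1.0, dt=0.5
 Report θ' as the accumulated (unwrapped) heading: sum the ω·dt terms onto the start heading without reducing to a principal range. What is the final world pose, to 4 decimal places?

(2.7755, 3.5794, 2.2194)

step 1: θ'=1.3444 (R=0.3333) → pose (4.0362, 1.7585, 1.3444)
step 2: θ'=1.2194 (R=2.0000) → pose (3.9650, 1.5190, 1.2194)
step 3: θ'=2.7194 (R=1.3333) → pose (3.2595, 3.1942, 2.7194)
step 4: θ'=2.2194 (R=-1.2500) → pose (2.7755, 3.5794, 2.2194)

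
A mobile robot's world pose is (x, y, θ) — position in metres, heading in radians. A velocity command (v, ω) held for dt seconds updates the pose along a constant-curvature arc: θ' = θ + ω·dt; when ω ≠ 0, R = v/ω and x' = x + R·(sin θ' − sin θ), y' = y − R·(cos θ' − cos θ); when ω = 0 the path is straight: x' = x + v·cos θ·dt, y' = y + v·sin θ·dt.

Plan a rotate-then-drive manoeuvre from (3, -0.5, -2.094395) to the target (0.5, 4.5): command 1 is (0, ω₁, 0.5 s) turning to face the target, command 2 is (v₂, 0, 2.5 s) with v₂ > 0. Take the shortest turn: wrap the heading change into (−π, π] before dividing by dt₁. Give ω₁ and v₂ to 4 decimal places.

heading to target = atan2(4.5−-0.5, 0.5−3) = 2.0344
Δθ = wrap(2.0344 − -2.0944) = -2.1543; ω₁ = Δθ/dt₁ = -4.3087
distance = √((0.5−3)² + (4.5−-0.5)²) = 5.5902; v₂ = distance/dt₂ = 2.2361

ω₁ = -4.3087, v₂ = 2.2361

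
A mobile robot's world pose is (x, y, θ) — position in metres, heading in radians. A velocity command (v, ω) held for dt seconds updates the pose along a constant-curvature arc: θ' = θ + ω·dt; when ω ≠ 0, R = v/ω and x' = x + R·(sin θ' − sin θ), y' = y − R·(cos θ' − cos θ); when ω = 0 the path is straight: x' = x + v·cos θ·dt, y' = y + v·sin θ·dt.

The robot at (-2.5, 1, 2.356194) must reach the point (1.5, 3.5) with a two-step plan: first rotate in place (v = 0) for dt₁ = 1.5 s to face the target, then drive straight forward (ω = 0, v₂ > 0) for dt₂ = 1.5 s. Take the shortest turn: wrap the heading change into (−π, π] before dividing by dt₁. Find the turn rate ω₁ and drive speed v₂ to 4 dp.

ω₁ = -1.1984, v₂ = 3.1447

heading to target = atan2(3.5−1, 1.5−-2.5) = 0.5586
Δθ = wrap(0.5586 − 2.3562) = -1.7976; ω₁ = Δθ/dt₁ = -1.1984
distance = √((1.5−-2.5)² + (3.5−1)²) = 4.7170; v₂ = distance/dt₂ = 3.1447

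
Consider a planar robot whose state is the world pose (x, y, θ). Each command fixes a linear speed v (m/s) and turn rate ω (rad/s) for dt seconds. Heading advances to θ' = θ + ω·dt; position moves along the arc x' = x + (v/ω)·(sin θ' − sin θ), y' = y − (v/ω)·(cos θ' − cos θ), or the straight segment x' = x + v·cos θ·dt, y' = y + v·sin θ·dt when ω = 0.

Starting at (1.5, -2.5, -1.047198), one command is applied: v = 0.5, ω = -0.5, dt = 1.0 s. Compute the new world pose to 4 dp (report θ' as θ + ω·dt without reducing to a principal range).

(1.6337, -2.9764, -1.5472)

θ' = -1.0472 + -0.5·1.0 = -1.5472
R = v/ω = 0.5/-0.5 = -1.0000
x' = 1.5 + -1.0000·(sin -1.5472 − sin -1.0472) = 1.6337
y' = -2.5 − -1.0000·(cos -1.5472 − cos -1.0472) = -2.9764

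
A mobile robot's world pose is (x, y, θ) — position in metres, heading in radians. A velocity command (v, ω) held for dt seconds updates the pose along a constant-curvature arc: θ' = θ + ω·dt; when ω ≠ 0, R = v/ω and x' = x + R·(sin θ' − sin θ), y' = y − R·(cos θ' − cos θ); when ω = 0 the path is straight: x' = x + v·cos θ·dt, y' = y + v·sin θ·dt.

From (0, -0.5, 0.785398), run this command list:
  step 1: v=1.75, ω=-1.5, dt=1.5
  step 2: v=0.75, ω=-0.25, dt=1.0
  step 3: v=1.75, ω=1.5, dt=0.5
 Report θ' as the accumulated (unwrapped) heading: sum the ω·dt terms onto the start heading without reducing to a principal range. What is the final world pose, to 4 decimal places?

(2.1668, -2.7811, -0.9646)

step 1: θ'=-1.4646 (R=-1.1667) → pose (1.9851, -1.2013, -1.4646)
step 2: θ'=-1.7146 (R=-3.0000) → pose (1.9710, -1.9492, -1.7146)
step 3: θ'=-0.9646 (R=1.1667) → pose (2.1668, -2.7811, -0.9646)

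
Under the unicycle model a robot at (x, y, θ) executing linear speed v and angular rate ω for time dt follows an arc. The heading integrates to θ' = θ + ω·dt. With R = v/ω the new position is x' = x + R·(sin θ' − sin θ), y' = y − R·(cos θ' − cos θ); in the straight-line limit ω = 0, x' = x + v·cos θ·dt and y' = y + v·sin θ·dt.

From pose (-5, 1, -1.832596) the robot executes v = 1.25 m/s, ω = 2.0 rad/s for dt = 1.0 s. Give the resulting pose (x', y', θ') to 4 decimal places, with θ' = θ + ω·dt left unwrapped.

(-4.2922, 0.2220, 0.1674)

θ' = -1.8326 + 2.0·1.0 = 0.1674
R = v/ω = 1.25/2.0 = 0.6250
x' = -5 + 0.6250·(sin 0.1674 − sin -1.8326) = -4.2922
y' = 1 − 0.6250·(cos 0.1674 − cos -1.8326) = 0.2220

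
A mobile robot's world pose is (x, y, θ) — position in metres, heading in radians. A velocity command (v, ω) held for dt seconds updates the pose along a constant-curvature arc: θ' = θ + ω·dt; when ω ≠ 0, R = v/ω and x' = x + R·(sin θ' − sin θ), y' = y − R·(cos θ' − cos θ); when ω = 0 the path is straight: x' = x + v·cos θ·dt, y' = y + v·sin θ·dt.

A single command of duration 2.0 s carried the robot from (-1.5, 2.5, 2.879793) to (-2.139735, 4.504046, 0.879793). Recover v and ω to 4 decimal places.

v = 1.2500, ω = -1.0000

Δθ = 0.879793 − 2.879793 = -2.000000
ω = Δθ/dt = -2.000000/2.0 = -1.0000
R = −Δy/(cos θ' − cos θ) = -1.2500
v = R·ω = -1.2500·-1.0000 = 1.2500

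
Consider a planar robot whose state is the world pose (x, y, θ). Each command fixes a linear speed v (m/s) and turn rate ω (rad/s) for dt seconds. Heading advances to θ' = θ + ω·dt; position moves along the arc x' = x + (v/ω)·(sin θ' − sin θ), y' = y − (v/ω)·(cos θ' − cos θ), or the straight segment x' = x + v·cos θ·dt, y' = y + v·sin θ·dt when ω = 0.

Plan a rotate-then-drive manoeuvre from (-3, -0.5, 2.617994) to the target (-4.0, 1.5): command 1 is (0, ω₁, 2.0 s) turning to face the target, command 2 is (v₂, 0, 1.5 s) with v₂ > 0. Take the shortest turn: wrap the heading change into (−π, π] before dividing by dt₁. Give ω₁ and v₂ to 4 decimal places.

ω₁ = -0.2918, v₂ = 1.4907

heading to target = atan2(1.5−-0.5, -4−-3) = 2.0344
Δθ = wrap(2.0344 − 2.6180) = -0.5836; ω₁ = Δθ/dt₁ = -0.2918
distance = √((-4−-3)² + (1.5−-0.5)²) = 2.2361; v₂ = distance/dt₂ = 1.4907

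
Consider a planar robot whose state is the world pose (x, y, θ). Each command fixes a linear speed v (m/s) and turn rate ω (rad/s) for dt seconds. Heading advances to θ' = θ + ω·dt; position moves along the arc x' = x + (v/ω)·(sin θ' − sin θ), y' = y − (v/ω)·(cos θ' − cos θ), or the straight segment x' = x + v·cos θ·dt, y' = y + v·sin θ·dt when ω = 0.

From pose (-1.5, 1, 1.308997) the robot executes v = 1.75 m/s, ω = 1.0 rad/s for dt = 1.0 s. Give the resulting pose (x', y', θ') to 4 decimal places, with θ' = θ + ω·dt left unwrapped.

θ' = 1.3090 + 1.0·1.0 = 2.3090
R = v/ω = 1.75/1.0 = 1.7500
x' = -1.5 + 1.7500·(sin 2.3090 − sin 1.3090) = -1.8959
y' = 1 − 1.7500·(cos 2.3090 − cos 1.3090) = 2.6306

(-1.8959, 2.6306, 2.3090)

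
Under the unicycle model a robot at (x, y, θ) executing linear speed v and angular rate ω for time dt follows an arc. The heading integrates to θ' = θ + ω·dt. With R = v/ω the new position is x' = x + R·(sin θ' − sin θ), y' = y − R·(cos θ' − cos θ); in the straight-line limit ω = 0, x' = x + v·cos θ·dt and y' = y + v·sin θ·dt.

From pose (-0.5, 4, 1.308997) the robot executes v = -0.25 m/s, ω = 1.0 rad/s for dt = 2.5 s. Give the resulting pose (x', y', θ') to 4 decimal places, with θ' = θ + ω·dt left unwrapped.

θ' = 1.3090 + 1.0·2.5 = 3.8090
R = v/ω = -0.25/1.0 = -0.2500
x' = -0.5 + -0.2500·(sin 3.8090 − sin 1.3090) = -0.1038
y' = 4 − -0.2500·(cos 3.8090 − cos 1.3090) = 3.7389

(-0.1038, 3.7389, 3.8090)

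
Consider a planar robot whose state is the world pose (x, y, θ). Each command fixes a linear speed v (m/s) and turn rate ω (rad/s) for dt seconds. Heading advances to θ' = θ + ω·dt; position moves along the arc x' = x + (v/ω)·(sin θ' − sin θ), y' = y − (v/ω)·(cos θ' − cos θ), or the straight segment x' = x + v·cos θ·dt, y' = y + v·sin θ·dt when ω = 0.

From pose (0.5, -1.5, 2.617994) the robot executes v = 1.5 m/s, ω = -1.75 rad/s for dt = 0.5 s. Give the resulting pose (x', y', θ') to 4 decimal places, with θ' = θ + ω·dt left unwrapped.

(0.0841, -0.9046, 1.7430)

θ' = 2.6180 + -1.75·0.5 = 1.7430
R = v/ω = 1.5/-1.75 = -0.8571
x' = 0.5 + -0.8571·(sin 1.7430 − sin 2.6180) = 0.0841
y' = -1.5 − -0.8571·(cos 1.7430 − cos 2.6180) = -0.9046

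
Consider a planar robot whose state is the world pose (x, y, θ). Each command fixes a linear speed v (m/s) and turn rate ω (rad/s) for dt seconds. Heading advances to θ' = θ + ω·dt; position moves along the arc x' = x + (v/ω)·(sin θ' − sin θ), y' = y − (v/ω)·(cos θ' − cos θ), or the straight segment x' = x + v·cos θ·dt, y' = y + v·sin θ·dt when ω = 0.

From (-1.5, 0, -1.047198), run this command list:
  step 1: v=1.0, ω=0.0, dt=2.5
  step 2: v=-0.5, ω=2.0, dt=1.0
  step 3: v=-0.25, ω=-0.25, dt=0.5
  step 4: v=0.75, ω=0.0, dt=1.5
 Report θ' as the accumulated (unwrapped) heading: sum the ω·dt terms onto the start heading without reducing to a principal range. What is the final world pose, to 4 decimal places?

step 1: θ'=-1.0472 (straight) → pose (-0.2500, -2.1651, -1.0472)
step 2: θ'=0.9528 (R=-0.2500) → pose (-0.6703, -2.1452, 0.9528)
step 3: θ'=0.8278 (R=1.0000) → pose (-0.7489, -2.2423, 0.8278)
step 4: θ'=0.8278 (straight) → pose (0.0122, -1.4138, 0.8278)

(0.0122, -1.4138, 0.8278)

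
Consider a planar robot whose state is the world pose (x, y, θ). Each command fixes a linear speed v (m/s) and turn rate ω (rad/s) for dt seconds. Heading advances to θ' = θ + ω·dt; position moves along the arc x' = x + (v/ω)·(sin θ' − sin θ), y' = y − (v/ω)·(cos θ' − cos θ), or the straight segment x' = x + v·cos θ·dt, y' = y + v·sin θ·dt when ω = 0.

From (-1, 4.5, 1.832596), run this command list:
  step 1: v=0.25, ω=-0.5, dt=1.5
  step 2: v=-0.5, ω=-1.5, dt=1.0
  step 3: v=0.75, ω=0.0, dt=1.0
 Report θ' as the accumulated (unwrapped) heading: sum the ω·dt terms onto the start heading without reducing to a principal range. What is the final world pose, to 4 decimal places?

(-0.7025, 4.4115, -0.4174)

step 1: θ'=1.0826 (R=-0.5000) → pose (-0.9586, 4.8639, 1.0826)
step 2: θ'=-0.4174 (R=0.3333) → pose (-1.3881, 4.7156, -0.4174)
step 3: θ'=-0.4174 (straight) → pose (-0.7025, 4.4115, -0.4174)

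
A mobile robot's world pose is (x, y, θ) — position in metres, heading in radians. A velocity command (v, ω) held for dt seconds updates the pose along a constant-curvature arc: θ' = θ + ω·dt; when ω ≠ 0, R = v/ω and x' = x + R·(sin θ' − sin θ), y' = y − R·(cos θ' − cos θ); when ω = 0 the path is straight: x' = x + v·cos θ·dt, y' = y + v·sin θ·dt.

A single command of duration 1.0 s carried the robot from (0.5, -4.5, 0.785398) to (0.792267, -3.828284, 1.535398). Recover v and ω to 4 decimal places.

Δθ = 1.535398 − 0.785398 = 0.750000
ω = Δθ/dt = 0.750000/1.0 = 0.7500
R = −Δy/(cos θ' − cos θ) = 1.0000
v = R·ω = 1.0000·0.7500 = 0.7500

v = 0.7500, ω = 0.7500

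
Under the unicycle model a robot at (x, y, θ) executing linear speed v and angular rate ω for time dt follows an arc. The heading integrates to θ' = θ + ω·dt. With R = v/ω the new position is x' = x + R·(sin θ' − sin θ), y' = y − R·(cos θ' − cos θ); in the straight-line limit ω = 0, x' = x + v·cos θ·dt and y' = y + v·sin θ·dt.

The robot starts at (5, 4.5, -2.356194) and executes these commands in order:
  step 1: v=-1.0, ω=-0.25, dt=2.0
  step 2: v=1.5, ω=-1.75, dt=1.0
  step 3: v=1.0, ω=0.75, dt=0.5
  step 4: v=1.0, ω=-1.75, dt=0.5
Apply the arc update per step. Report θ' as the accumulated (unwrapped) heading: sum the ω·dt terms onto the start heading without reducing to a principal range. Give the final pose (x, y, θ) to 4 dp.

step 1: θ'=-2.8562 (R=4.0000) → pose (6.7023, 5.5098, -2.8562)
step 2: θ'=-4.6062 (R=-0.8571) → pose (5.6086, 6.2414, -4.6062)
step 3: θ'=-4.2312 (R=1.3333) → pose (5.4647, 6.7172, -4.2312)
step 4: θ'=-5.1062 (R=-0.5714) → pose (5.4436, 7.2009, -5.1062)

(5.4436, 7.2009, -5.1062)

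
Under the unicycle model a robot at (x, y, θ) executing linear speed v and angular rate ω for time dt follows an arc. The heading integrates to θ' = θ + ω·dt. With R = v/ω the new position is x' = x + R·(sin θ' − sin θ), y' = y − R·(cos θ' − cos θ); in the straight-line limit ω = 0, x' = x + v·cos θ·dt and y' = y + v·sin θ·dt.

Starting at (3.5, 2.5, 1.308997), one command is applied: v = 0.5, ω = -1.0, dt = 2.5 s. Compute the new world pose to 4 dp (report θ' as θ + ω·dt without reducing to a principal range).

θ' = 1.3090 + -1.0·2.5 = -1.1910
R = v/ω = 0.5/-1.0 = -0.5000
x' = 3.5 + -0.5000·(sin -1.1910 − sin 1.3090) = 4.4473
y' = 2.5 − -0.5000·(cos -1.1910 − cos 1.3090) = 2.5560

(4.4473, 2.5560, -1.1910)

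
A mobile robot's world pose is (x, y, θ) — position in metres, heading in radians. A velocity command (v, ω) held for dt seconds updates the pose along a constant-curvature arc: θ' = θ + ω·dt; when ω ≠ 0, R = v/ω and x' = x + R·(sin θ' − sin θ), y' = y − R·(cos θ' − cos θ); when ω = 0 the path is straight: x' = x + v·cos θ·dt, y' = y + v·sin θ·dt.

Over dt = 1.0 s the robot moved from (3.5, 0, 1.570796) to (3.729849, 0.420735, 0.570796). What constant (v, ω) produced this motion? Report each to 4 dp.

Δθ = 0.570796 − 1.570796 = -1.000000
ω = Δθ/dt = -1.000000/1.0 = -1.0000
R = −Δy/(cos θ' − cos θ) = -0.5000
v = R·ω = -0.5000·-1.0000 = 0.5000

v = 0.5000, ω = -1.0000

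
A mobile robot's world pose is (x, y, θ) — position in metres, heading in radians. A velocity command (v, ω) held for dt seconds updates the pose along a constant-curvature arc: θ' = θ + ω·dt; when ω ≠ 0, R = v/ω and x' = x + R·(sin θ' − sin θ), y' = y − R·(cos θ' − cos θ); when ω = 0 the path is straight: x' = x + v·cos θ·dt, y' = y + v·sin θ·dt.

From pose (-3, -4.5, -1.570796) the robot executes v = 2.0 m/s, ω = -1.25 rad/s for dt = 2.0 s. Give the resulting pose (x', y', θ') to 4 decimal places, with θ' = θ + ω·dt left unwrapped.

θ' = -1.5708 + -1.25·2.0 = -4.0708
R = v/ω = 2.0/-1.25 = -1.6000
x' = -3 + -1.6000·(sin -4.0708 − sin -1.5708) = -5.8818
y' = -4.5 − -1.6000·(cos -4.0708 − cos -1.5708) = -5.4576

(-5.8818, -5.4576, -4.0708)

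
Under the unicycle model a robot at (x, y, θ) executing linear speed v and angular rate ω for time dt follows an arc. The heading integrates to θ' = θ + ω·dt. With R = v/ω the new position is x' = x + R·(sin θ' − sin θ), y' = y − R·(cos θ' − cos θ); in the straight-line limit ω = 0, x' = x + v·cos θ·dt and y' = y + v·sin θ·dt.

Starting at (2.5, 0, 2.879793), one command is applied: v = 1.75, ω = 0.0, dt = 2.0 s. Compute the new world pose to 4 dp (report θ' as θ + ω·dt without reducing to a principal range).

θ' = 2.8798 + 0.0·2.0 = 2.8798
ω = 0 → straight: x' = 2.5 + 1.75·cos(2.8798)·2.0 = -0.8807
y' = 0 + 1.75·sin(2.8798)·2.0 = 0.9059

(-0.8807, 0.9059, 2.8798)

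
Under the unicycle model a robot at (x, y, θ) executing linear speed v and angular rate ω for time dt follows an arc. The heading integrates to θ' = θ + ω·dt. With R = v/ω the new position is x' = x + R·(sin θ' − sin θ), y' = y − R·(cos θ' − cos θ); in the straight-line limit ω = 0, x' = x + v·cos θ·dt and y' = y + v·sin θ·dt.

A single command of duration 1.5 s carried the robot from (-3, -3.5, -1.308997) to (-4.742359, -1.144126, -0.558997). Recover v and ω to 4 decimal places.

Δθ = -0.558997 − -1.308997 = 0.750000
ω = Δθ/dt = 0.750000/1.5 = 0.5000
R = −Δy/(cos θ' − cos θ) = -4.0000
v = R·ω = -4.0000·0.5000 = -2.0000

v = -2.0000, ω = 0.5000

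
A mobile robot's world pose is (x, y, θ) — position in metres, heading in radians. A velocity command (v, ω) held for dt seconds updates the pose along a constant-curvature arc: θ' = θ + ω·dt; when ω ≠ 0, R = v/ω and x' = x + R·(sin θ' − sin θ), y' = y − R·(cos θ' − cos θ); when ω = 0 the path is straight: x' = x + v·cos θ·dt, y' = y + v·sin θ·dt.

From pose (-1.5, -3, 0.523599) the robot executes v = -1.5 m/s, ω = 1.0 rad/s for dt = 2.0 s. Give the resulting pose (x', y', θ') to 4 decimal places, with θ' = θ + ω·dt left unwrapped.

(-1.6191, -5.5216, 2.5236)

θ' = 0.5236 + 1.0·2.0 = 2.5236
R = v/ω = -1.5/1.0 = -1.5000
x' = -1.5 + -1.5000·(sin 2.5236 − sin 0.5236) = -1.6191
y' = -3 − -1.5000·(cos 2.5236 − cos 0.5236) = -5.5216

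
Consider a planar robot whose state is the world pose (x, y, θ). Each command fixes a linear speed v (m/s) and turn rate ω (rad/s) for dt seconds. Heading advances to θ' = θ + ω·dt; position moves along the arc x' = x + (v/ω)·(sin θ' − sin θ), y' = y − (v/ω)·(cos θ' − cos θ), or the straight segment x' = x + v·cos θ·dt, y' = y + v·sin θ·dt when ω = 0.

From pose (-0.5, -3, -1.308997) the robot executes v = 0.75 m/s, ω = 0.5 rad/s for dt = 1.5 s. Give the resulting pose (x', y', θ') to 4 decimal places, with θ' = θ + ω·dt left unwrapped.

(0.1534, -3.8835, -0.5590)

θ' = -1.3090 + 0.5·1.5 = -0.5590
R = v/ω = 0.75/0.5 = 1.5000
x' = -0.5 + 1.5000·(sin -0.5590 − sin -1.3090) = 0.1534
y' = -3 − 1.5000·(cos -0.5590 − cos -1.3090) = -3.8835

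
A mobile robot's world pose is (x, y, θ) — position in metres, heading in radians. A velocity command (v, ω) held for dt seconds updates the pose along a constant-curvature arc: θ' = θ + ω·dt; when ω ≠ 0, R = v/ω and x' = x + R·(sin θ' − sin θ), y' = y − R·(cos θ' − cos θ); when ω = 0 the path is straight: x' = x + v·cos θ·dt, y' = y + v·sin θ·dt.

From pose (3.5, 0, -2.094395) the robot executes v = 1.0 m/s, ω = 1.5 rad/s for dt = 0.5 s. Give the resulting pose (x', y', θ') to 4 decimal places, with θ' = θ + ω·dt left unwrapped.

(3.4277, -0.4830, -1.3444)

θ' = -2.0944 + 1.5·0.5 = -1.3444
R = v/ω = 1.0/1.5 = 0.6667
x' = 3.5 + 0.6667·(sin -1.3444 − sin -2.0944) = 3.4277
y' = 0 − 0.6667·(cos -1.3444 − cos -2.0944) = -0.4830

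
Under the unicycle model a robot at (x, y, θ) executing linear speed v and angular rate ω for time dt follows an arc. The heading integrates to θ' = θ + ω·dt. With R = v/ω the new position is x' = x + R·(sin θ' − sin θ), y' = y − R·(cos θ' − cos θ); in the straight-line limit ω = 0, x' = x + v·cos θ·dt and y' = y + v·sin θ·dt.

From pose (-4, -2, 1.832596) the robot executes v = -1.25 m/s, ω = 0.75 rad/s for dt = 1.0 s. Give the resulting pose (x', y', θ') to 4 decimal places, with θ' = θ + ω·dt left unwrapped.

θ' = 1.8326 + 0.75·1.0 = 2.5826
R = v/ω = -1.25/0.75 = -1.6667
x' = -4 + -1.6667·(sin 2.5826 − sin 1.8326) = -3.2740
y' = -2 − -1.6667·(cos 2.5826 − cos 1.8326) = -2.9816

(-3.2740, -2.9816, 2.5826)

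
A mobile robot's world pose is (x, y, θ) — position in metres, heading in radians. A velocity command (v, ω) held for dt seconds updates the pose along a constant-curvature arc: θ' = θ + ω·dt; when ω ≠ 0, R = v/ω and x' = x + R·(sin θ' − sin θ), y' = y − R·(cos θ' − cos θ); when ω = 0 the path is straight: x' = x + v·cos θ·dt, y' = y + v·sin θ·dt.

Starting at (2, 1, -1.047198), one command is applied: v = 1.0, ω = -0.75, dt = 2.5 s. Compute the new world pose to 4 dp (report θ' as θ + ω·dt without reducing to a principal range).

θ' = -1.0472 + -0.75·2.5 = -2.9222
R = v/ω = 1.0/-0.75 = -1.3333
x' = 2 + -1.3333·(sin -2.9222 − sin -1.0472) = 1.1355
y' = 1 − -1.3333·(cos -2.9222 − cos -1.0472) = -0.9680

(1.1355, -0.9680, -2.9222)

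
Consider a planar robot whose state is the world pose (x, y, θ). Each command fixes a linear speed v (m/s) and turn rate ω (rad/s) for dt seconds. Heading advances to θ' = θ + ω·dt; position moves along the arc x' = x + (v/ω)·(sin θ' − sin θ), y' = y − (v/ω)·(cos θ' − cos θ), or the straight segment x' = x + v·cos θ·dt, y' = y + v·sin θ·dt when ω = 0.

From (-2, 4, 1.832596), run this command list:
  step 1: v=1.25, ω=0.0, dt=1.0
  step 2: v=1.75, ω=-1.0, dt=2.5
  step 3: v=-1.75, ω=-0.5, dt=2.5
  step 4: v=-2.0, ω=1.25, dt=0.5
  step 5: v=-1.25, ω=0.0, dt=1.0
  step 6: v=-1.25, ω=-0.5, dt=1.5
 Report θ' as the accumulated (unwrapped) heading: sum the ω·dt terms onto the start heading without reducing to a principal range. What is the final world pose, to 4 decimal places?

step 1: θ'=1.8326 (straight) → pose (-2.3235, 5.2074, 1.8326)
step 2: θ'=-0.6674 (R=-1.7500) → pose (0.4500, 7.0348, -0.6674)
step 3: θ'=-1.9174 (R=3.5000) → pose (-0.6755, 10.9728, -1.9174)
step 4: θ'=-1.2924 (R=-1.6000) → pose (-0.6420, 11.9561, -1.2924)
step 5: θ'=-1.2924 (straight) → pose (-0.9855, 13.1579, -1.2924)
step 6: θ'=-2.0424 (R=2.5000) → pose (-0.8088, 14.9808, -2.0424)

(-0.8088, 14.9808, -2.0424)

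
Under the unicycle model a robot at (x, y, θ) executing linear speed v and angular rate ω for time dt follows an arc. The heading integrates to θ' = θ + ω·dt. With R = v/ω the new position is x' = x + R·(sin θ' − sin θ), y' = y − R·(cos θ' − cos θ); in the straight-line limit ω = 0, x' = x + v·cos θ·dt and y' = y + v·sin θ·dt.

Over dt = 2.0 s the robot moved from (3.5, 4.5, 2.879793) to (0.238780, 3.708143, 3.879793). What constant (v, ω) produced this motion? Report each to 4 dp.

v = 1.7500, ω = 0.5000

Δθ = 3.879793 − 2.879793 = 1.000000
ω = Δθ/dt = 1.000000/2.0 = 0.5000
R = Δx/(sin θ' − sin θ) = 3.5000
v = R·ω = 3.5000·0.5000 = 1.7500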